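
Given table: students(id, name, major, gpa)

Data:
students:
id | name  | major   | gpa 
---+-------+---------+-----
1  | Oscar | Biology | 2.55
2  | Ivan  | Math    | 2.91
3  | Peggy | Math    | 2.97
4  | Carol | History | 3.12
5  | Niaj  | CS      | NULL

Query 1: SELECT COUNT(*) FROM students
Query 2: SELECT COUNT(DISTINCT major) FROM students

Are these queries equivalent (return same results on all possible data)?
No, not equivalent

Query 1 returns: [(5,)]
Query 2 returns: [(4,)]

Reason: COUNT(*) counts rows, COUNT(DISTINCT major) counts unique majors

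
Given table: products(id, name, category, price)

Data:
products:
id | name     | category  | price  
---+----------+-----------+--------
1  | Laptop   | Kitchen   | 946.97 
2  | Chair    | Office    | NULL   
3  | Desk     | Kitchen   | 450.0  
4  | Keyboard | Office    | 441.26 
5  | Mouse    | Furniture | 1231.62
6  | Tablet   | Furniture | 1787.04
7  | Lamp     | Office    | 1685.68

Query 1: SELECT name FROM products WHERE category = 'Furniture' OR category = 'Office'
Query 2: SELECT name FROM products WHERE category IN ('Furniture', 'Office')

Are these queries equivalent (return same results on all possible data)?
Yes, equivalent

Both queries return: [('Chair',), ('Keyboard',), ('Lamp',), ('Mouse',), ('Tablet',)]

Reason: OR vs IN are equivalent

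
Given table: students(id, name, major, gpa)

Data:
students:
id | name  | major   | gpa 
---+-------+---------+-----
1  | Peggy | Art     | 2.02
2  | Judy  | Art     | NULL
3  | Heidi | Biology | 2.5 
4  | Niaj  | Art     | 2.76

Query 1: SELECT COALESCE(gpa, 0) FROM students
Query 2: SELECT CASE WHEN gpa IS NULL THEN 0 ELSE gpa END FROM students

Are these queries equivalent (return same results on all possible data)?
Yes, equivalent

Both queries return: [(0,), (2.02,), (2.5,), (2.76,)]

Reason: COALESCE vs CASE for NULL handling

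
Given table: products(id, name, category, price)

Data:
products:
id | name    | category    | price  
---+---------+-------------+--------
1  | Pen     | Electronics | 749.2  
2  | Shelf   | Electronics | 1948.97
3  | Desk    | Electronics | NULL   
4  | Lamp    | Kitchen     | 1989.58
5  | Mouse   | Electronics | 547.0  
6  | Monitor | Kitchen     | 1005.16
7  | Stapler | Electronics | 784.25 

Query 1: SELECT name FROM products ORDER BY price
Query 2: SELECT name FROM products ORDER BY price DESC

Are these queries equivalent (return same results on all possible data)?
No, not equivalent

Query 1 returns: [('Desk',), ('Mouse',), ('Pen',), ('Stapler',), ('Monitor',), ('Shelf',), ('Lamp',)]
Query 2 returns: [('Lamp',), ('Shelf',), ('Monitor',), ('Stapler',), ('Pen',), ('Mouse',), ('Desk',)]

Reason: ASC vs DESC gives opposite ordering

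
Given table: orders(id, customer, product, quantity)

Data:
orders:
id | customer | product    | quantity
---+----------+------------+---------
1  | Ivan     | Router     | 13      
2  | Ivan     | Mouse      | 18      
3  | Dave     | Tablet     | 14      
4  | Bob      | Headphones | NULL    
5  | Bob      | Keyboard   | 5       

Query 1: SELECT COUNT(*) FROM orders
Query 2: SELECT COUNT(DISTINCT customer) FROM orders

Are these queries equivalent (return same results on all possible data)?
No, not equivalent

Query 1 returns: [(5,)]
Query 2 returns: [(3,)]

Reason: COUNT(*) counts rows, COUNT(DISTINCT customer) counts unique customers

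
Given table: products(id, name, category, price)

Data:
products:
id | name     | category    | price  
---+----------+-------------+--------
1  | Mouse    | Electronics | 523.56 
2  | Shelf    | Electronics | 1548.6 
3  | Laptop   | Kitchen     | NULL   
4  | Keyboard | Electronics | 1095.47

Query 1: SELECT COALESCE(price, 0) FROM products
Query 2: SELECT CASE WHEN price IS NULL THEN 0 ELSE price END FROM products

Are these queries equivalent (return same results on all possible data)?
Yes, equivalent

Both queries return: [(0,), (523.56,), (1095.47,), (1548.6,)]

Reason: COALESCE vs CASE for NULL handling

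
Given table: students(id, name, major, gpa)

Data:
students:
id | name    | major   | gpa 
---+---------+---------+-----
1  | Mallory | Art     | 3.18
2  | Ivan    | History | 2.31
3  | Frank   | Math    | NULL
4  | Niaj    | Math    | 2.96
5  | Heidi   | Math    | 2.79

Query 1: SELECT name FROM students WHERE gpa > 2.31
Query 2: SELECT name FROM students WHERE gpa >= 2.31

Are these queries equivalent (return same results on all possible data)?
No, not equivalent

Query 1 returns: [('Mallory',), ('Niaj',), ('Heidi',)]
Query 2 returns: [('Mallory',), ('Ivan',), ('Niaj',), ('Heidi',)]

Reason: > vs >= gives different results when gpa = 2.31 exists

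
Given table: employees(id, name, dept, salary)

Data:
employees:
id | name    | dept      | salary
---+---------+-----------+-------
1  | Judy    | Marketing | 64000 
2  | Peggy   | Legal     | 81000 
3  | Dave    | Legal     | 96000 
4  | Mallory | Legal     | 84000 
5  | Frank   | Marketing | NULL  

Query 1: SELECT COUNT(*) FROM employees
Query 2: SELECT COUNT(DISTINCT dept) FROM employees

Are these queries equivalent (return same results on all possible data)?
No, not equivalent

Query 1 returns: [(5,)]
Query 2 returns: [(2,)]

Reason: COUNT(*) counts rows, COUNT(DISTINCT dept) counts unique depts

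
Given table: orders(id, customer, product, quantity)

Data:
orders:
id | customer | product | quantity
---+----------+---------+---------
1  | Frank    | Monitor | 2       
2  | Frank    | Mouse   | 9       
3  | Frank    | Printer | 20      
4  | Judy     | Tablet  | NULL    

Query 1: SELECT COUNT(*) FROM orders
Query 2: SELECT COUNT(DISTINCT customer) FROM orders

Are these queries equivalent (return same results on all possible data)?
No, not equivalent

Query 1 returns: [(4,)]
Query 2 returns: [(2,)]

Reason: COUNT(*) counts rows, COUNT(DISTINCT customer) counts unique customers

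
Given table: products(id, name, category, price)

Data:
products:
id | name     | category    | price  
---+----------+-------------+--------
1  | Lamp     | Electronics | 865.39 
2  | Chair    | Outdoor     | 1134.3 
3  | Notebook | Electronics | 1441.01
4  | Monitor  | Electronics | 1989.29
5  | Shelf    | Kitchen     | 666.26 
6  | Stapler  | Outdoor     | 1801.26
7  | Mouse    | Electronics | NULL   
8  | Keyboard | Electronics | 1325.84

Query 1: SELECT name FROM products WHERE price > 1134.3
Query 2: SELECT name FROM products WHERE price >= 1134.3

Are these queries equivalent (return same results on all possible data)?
No, not equivalent

Query 1 returns: [('Notebook',), ('Monitor',), ('Stapler',), ('Keyboard',)]
Query 2 returns: [('Chair',), ('Notebook',), ('Monitor',), ('Stapler',), ('Keyboard',)]

Reason: > vs >= gives different results when price = 1134.3 exists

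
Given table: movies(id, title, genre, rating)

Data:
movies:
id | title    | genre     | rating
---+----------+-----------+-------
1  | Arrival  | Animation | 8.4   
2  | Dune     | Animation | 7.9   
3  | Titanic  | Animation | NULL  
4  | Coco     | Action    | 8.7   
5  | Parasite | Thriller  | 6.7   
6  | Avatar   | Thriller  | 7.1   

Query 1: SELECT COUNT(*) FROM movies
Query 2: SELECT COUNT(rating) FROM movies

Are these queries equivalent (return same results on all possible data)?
No, not equivalent

Query 1 returns: [(6,)]
Query 2 returns: [(5,)]

Reason: COUNT(*) includes NULLs, COUNT(column) excludes them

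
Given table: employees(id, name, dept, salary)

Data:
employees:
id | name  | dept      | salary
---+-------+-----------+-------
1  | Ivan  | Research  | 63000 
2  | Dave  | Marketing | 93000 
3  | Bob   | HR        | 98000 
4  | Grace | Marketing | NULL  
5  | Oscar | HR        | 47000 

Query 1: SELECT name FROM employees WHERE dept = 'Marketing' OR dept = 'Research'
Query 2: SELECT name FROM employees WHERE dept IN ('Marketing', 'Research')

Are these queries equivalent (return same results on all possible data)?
Yes, equivalent

Both queries return: [('Dave',), ('Grace',), ('Ivan',)]

Reason: OR vs IN are equivalent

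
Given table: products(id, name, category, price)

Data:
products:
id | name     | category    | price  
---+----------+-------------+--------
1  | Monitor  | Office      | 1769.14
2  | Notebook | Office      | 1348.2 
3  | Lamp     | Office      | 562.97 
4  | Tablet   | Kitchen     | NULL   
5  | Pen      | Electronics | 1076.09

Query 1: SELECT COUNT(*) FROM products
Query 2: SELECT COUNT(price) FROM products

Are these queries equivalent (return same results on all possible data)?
No, not equivalent

Query 1 returns: [(5,)]
Query 2 returns: [(4,)]

Reason: COUNT(*) includes NULLs, COUNT(column) excludes them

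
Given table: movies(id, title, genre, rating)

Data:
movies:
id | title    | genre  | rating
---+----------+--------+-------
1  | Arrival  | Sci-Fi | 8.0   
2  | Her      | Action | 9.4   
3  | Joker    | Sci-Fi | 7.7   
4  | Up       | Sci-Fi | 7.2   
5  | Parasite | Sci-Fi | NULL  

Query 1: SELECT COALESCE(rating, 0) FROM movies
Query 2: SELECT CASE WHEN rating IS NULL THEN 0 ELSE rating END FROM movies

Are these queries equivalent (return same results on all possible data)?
Yes, equivalent

Both queries return: [(0,), (7.2,), (7.7,), (8.0,), (9.4,)]

Reason: COALESCE vs CASE for NULL handling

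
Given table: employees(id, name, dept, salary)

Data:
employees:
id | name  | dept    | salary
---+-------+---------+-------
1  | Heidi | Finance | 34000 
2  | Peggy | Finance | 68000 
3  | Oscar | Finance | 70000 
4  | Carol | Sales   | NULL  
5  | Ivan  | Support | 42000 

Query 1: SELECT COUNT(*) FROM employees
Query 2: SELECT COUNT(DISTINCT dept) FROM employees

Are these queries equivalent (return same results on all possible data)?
No, not equivalent

Query 1 returns: [(5,)]
Query 2 returns: [(3,)]

Reason: COUNT(*) counts rows, COUNT(DISTINCT dept) counts unique depts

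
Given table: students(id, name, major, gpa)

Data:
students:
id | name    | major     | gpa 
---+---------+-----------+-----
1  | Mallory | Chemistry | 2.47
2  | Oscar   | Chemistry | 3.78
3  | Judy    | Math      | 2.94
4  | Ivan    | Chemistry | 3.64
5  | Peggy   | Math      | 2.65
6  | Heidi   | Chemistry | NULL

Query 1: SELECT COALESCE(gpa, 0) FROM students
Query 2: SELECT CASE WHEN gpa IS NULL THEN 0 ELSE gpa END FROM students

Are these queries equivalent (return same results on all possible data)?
Yes, equivalent

Both queries return: [(0,), (2.47,), (2.65,), (2.94,), (3.64,), (3.78,)]

Reason: COALESCE vs CASE for NULL handling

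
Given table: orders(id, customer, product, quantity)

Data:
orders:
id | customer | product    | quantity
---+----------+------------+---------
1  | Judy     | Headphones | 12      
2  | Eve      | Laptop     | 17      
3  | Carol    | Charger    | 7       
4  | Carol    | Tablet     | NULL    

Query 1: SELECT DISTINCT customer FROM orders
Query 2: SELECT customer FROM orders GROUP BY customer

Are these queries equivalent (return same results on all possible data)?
Yes, equivalent

Both queries return: [('Carol',), ('Eve',), ('Judy',)]

Reason: Both get unique customers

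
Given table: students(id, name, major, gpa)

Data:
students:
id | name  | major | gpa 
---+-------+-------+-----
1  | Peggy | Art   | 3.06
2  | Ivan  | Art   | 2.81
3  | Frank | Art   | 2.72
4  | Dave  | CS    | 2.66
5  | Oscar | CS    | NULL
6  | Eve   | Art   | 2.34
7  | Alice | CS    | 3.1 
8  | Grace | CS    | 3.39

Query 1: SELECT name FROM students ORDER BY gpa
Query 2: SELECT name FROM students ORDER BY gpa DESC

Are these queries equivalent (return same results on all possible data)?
No, not equivalent

Query 1 returns: [('Oscar',), ('Eve',), ('Dave',), ('Frank',), ('Ivan',), ('Peggy',), ('Alice',), ('Grace',)]
Query 2 returns: [('Grace',), ('Alice',), ('Peggy',), ('Ivan',), ('Frank',), ('Dave',), ('Eve',), ('Oscar',)]

Reason: ASC vs DESC gives opposite ordering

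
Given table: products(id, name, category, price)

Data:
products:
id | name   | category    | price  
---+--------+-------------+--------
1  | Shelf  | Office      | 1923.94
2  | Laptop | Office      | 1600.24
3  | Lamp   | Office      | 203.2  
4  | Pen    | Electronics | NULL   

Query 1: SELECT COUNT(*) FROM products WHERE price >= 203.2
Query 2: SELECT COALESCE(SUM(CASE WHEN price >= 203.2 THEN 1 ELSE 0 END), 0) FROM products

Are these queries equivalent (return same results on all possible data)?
Yes, equivalent

Both queries return: [(3,)]

Reason: COUNT with WHERE vs conditional SUM (COALESCE handles empty-table NULL)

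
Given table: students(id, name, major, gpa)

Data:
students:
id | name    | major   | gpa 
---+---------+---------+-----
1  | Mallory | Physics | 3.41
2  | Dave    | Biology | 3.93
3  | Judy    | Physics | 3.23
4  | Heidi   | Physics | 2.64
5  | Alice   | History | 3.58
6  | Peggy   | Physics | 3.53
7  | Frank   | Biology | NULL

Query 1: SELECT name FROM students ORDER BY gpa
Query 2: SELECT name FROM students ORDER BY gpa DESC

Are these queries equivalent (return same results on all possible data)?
No, not equivalent

Query 1 returns: [('Frank',), ('Heidi',), ('Judy',), ('Mallory',), ('Peggy',), ('Alice',), ('Dave',)]
Query 2 returns: [('Dave',), ('Alice',), ('Peggy',), ('Mallory',), ('Judy',), ('Heidi',), ('Frank',)]

Reason: ASC vs DESC gives opposite ordering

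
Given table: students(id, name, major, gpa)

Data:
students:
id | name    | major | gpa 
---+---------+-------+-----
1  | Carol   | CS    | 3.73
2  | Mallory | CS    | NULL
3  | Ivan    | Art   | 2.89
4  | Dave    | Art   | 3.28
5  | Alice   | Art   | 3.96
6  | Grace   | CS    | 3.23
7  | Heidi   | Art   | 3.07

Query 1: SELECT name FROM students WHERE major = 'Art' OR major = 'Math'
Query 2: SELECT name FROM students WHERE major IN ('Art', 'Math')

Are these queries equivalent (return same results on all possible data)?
Yes, equivalent

Both queries return: [('Alice',), ('Dave',), ('Heidi',), ('Ivan',)]

Reason: OR vs IN are equivalent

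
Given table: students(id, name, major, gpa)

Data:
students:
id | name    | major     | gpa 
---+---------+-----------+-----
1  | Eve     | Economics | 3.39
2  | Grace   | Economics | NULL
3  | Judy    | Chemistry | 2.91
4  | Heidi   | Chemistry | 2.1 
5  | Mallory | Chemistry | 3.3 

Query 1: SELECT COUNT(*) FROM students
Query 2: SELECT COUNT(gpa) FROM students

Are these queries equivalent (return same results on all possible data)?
No, not equivalent

Query 1 returns: [(5,)]
Query 2 returns: [(4,)]

Reason: COUNT(*) includes NULLs, COUNT(column) excludes them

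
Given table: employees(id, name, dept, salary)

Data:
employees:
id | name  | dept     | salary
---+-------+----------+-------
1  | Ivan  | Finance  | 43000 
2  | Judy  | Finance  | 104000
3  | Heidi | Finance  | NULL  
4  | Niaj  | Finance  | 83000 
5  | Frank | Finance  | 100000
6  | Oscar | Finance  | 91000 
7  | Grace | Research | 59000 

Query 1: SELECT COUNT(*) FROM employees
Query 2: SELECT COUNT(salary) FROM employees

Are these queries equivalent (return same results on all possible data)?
No, not equivalent

Query 1 returns: [(7,)]
Query 2 returns: [(6,)]

Reason: COUNT(*) includes NULLs, COUNT(column) excludes them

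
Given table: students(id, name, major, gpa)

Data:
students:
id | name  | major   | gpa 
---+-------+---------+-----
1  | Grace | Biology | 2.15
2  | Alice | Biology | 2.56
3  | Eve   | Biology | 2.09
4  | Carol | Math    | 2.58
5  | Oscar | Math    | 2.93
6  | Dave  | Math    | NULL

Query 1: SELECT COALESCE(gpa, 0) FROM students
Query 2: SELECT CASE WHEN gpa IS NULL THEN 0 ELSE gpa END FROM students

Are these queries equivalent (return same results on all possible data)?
Yes, equivalent

Both queries return: [(0,), (2.09,), (2.15,), (2.56,), (2.58,), (2.93,)]

Reason: COALESCE vs CASE for NULL handling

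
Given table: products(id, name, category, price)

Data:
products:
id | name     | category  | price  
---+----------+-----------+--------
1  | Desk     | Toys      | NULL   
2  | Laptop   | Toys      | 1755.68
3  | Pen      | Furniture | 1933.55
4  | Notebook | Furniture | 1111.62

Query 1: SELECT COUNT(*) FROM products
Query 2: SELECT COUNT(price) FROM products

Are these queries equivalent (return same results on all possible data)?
No, not equivalent

Query 1 returns: [(4,)]
Query 2 returns: [(3,)]

Reason: COUNT(*) includes NULLs, COUNT(column) excludes them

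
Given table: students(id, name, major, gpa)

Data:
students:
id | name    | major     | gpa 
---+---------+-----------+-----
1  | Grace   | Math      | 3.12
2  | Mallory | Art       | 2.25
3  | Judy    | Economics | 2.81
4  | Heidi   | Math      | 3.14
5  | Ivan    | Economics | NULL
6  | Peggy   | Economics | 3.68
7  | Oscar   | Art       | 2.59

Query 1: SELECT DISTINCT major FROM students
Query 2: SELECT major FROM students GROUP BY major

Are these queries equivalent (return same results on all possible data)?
Yes, equivalent

Both queries return: [('Art',), ('Economics',), ('Math',)]

Reason: Both get unique majors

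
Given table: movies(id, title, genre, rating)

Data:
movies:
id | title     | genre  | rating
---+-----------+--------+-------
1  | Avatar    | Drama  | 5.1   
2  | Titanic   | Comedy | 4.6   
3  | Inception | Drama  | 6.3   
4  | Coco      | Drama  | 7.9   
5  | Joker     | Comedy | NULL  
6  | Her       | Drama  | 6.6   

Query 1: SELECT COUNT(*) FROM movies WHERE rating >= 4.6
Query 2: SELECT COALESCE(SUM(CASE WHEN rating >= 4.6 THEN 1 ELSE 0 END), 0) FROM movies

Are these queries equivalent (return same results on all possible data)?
Yes, equivalent

Both queries return: [(5,)]

Reason: COUNT with WHERE vs conditional SUM (COALESCE handles empty-table NULL)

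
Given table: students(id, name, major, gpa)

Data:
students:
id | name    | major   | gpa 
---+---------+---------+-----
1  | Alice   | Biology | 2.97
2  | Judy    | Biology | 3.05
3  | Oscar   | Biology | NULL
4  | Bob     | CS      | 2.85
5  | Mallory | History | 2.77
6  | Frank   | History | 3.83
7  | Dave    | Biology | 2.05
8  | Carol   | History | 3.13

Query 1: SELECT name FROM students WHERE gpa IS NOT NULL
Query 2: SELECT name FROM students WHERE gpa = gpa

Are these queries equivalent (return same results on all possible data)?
Yes, equivalent

Both queries return: [('Alice',), ('Bob',), ('Carol',), ('Dave',), ('Frank',), ('Judy',), ('Mallory',)]

Reason: IS NOT NULL vs self-equality (both exclude NULLs)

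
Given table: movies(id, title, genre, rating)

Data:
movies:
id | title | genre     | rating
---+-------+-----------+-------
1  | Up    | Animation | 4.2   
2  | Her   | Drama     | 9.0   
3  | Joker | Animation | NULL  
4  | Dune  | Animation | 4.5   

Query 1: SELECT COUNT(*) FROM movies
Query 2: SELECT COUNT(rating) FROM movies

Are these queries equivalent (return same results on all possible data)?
No, not equivalent

Query 1 returns: [(4,)]
Query 2 returns: [(3,)]

Reason: COUNT(*) includes NULLs, COUNT(column) excludes them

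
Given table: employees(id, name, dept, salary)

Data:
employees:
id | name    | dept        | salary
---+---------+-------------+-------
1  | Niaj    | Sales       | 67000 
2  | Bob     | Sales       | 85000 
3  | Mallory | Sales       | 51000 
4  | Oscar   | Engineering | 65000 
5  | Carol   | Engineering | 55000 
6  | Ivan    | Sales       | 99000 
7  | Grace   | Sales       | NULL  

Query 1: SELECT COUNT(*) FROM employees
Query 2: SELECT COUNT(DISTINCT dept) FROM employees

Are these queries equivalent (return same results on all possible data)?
No, not equivalent

Query 1 returns: [(7,)]
Query 2 returns: [(2,)]

Reason: COUNT(*) counts rows, COUNT(DISTINCT dept) counts unique depts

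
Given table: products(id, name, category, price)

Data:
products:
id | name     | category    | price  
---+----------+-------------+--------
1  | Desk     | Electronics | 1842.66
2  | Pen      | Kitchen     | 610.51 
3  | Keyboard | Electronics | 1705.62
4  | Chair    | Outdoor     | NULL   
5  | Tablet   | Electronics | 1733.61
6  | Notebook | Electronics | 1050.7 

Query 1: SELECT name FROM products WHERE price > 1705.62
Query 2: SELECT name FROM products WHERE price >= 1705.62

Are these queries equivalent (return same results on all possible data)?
No, not equivalent

Query 1 returns: [('Desk',), ('Tablet',)]
Query 2 returns: [('Desk',), ('Keyboard',), ('Tablet',)]

Reason: > vs >= gives different results when price = 1705.62 exists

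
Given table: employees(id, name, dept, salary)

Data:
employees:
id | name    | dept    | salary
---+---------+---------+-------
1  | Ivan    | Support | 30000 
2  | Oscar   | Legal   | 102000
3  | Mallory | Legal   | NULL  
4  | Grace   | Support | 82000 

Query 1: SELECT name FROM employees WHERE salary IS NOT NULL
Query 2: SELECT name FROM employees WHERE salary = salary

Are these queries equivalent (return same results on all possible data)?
Yes, equivalent

Both queries return: [('Grace',), ('Ivan',), ('Oscar',)]

Reason: IS NOT NULL vs self-equality (both exclude NULLs)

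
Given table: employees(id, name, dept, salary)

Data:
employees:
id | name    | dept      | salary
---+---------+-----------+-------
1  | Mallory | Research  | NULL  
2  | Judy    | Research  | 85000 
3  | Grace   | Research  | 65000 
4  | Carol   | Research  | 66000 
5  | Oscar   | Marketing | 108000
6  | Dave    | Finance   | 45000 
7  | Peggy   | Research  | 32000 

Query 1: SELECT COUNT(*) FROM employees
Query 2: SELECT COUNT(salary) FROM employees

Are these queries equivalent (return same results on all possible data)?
No, not equivalent

Query 1 returns: [(7,)]
Query 2 returns: [(6,)]

Reason: COUNT(*) includes NULLs, COUNT(column) excludes them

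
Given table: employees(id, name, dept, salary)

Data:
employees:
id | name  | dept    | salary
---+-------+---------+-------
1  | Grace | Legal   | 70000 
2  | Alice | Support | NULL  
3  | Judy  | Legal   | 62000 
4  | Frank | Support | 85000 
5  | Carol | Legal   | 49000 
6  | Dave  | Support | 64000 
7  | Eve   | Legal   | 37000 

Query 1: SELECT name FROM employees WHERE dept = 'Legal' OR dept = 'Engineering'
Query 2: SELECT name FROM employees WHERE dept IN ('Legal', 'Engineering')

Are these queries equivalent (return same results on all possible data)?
Yes, equivalent

Both queries return: [('Carol',), ('Eve',), ('Grace',), ('Judy',)]

Reason: OR vs IN are equivalent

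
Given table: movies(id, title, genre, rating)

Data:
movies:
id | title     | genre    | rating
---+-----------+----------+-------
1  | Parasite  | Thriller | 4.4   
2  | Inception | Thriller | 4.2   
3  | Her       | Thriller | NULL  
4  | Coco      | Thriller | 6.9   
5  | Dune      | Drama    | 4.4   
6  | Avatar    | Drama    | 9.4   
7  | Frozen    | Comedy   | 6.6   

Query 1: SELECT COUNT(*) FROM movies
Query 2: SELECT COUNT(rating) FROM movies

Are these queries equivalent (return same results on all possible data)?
No, not equivalent

Query 1 returns: [(7,)]
Query 2 returns: [(6,)]

Reason: COUNT(*) includes NULLs, COUNT(column) excludes them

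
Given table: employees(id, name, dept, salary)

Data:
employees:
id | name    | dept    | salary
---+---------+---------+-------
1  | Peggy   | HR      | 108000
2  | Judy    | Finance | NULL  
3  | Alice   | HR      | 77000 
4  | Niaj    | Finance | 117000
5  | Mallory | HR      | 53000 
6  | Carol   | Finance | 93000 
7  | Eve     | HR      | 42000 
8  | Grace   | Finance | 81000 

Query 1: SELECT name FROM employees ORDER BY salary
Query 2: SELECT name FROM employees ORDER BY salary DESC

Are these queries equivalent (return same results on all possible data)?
No, not equivalent

Query 1 returns: [('Judy',), ('Eve',), ('Mallory',), ('Alice',), ('Grace',), ('Carol',), ('Peggy',), ('Niaj',)]
Query 2 returns: [('Niaj',), ('Peggy',), ('Carol',), ('Grace',), ('Alice',), ('Mallory',), ('Eve',), ('Judy',)]

Reason: ASC vs DESC gives opposite ordering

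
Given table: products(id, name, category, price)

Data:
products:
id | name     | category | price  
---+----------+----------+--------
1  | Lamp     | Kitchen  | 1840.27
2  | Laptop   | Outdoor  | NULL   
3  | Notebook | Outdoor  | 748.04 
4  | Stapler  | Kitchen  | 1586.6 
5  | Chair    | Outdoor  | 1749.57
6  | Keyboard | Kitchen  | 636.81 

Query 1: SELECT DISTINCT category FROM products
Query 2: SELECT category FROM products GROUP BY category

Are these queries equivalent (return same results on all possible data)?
Yes, equivalent

Both queries return: [('Kitchen',), ('Outdoor',)]

Reason: Both get unique categorys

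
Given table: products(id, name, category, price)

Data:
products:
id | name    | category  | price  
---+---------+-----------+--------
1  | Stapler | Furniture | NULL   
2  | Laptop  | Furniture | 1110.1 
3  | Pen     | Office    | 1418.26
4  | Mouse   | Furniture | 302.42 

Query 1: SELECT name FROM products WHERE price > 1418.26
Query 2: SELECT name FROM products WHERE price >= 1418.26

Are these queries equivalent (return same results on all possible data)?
No, not equivalent

Query 1 returns: []
Query 2 returns: [('Pen',)]

Reason: > vs >= gives different results when price = 1418.26 exists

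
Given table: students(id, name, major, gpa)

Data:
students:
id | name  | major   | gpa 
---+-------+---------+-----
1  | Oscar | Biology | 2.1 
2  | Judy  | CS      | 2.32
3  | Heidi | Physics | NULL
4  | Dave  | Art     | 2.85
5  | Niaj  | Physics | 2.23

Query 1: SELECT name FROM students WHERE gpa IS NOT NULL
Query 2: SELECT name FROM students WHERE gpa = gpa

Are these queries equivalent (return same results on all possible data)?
Yes, equivalent

Both queries return: [('Dave',), ('Judy',), ('Niaj',), ('Oscar',)]

Reason: IS NOT NULL vs self-equality (both exclude NULLs)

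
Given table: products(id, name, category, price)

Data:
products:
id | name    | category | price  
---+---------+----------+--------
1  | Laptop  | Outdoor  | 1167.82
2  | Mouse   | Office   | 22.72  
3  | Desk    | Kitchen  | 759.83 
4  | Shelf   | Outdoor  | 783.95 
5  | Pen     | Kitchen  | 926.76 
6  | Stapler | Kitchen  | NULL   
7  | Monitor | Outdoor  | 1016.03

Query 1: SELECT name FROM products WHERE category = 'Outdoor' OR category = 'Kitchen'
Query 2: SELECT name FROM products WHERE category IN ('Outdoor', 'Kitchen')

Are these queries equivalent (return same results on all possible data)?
Yes, equivalent

Both queries return: [('Desk',), ('Laptop',), ('Monitor',), ('Pen',), ('Shelf',), ('Stapler',)]

Reason: OR vs IN are equivalent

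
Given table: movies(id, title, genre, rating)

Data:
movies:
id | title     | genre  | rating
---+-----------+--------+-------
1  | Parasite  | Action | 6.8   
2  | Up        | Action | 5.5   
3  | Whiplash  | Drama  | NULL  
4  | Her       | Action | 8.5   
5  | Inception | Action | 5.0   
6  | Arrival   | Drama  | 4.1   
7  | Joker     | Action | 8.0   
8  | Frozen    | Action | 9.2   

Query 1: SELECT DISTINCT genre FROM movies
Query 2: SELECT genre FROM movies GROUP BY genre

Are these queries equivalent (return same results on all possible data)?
Yes, equivalent

Both queries return: [('Action',), ('Drama',)]

Reason: Both get unique genres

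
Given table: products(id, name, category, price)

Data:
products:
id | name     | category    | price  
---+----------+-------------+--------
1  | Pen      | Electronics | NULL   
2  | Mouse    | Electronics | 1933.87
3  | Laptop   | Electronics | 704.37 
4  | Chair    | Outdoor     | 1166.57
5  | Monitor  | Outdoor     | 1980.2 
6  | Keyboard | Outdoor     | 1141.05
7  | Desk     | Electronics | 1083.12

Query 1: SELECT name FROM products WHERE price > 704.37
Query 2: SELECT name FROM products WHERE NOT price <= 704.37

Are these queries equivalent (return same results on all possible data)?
Yes, equivalent

Both queries return: [('Chair',), ('Desk',), ('Keyboard',), ('Monitor',), ('Mouse',)]

Reason: Both filter price > 704.37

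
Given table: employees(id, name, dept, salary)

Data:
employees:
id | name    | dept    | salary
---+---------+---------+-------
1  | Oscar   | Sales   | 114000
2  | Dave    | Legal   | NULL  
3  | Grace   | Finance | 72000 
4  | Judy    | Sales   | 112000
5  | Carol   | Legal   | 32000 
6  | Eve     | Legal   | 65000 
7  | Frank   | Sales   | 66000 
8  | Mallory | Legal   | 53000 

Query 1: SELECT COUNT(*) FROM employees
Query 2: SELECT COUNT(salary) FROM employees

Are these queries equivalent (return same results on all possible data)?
No, not equivalent

Query 1 returns: [(8,)]
Query 2 returns: [(7,)]

Reason: COUNT(*) includes NULLs, COUNT(column) excludes them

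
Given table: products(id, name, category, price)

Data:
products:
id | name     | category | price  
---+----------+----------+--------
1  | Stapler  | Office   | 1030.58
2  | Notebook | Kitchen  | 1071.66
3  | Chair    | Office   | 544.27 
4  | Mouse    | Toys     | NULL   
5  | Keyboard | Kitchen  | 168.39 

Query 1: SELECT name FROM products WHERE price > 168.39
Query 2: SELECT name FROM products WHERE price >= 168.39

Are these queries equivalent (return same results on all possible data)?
No, not equivalent

Query 1 returns: [('Stapler',), ('Notebook',), ('Chair',)]
Query 2 returns: [('Stapler',), ('Notebook',), ('Chair',), ('Keyboard',)]

Reason: > vs >= gives different results when price = 168.39 exists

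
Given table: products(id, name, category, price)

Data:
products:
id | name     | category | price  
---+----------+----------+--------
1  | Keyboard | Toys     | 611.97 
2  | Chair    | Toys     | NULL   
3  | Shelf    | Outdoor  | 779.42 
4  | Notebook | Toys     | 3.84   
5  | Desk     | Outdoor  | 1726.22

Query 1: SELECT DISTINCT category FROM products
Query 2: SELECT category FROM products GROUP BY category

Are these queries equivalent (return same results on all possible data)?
Yes, equivalent

Both queries return: [('Outdoor',), ('Toys',)]

Reason: Both get unique categorys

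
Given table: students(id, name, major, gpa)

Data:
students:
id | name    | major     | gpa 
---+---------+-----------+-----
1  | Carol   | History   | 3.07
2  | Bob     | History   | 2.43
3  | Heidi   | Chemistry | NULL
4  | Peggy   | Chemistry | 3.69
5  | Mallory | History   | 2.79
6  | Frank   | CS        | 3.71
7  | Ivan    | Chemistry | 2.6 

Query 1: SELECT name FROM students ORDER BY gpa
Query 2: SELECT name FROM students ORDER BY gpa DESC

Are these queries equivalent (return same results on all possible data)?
No, not equivalent

Query 1 returns: [('Heidi',), ('Bob',), ('Ivan',), ('Mallory',), ('Carol',), ('Peggy',), ('Frank',)]
Query 2 returns: [('Frank',), ('Peggy',), ('Carol',), ('Mallory',), ('Ivan',), ('Bob',), ('Heidi',)]

Reason: ASC vs DESC gives opposite ordering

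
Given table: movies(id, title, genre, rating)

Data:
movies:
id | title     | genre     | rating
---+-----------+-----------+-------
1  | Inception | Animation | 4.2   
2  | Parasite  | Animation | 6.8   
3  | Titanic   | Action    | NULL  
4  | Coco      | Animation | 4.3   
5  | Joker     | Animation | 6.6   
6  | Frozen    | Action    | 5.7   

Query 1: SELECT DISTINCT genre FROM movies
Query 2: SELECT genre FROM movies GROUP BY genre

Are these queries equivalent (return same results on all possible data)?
Yes, equivalent

Both queries return: [('Action',), ('Animation',)]

Reason: Both get unique genres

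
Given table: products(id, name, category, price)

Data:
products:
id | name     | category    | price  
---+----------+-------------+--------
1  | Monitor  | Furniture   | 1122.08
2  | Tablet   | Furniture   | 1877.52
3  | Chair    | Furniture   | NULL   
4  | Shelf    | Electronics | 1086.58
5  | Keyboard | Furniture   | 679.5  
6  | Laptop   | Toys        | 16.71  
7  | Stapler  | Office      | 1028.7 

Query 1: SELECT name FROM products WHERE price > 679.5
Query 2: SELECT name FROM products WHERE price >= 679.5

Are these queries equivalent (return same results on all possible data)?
No, not equivalent

Query 1 returns: [('Monitor',), ('Tablet',), ('Shelf',), ('Stapler',)]
Query 2 returns: [('Monitor',), ('Tablet',), ('Shelf',), ('Keyboard',), ('Stapler',)]

Reason: > vs >= gives different results when price = 679.5 exists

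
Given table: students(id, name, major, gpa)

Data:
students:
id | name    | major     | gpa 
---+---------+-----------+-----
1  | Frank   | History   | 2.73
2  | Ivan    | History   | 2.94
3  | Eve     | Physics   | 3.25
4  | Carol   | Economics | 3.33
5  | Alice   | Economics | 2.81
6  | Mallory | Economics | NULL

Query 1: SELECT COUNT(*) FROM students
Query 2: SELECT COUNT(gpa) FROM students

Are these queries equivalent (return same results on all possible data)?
No, not equivalent

Query 1 returns: [(6,)]
Query 2 returns: [(5,)]

Reason: COUNT(*) includes NULLs, COUNT(column) excludes them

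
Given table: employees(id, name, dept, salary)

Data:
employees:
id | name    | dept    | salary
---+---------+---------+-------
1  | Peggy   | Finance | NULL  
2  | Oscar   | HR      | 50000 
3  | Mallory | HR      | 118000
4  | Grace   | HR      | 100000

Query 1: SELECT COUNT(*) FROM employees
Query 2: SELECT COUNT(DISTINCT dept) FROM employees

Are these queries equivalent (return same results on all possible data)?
No, not equivalent

Query 1 returns: [(4,)]
Query 2 returns: [(2,)]

Reason: COUNT(*) counts rows, COUNT(DISTINCT dept) counts unique depts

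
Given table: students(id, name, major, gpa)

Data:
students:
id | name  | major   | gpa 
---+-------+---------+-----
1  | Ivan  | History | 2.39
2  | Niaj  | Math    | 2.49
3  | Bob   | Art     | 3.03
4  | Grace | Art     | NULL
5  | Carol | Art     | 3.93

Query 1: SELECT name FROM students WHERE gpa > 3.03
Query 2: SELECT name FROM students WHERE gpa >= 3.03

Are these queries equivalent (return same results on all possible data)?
No, not equivalent

Query 1 returns: [('Carol',)]
Query 2 returns: [('Bob',), ('Carol',)]

Reason: > vs >= gives different results when gpa = 3.03 exists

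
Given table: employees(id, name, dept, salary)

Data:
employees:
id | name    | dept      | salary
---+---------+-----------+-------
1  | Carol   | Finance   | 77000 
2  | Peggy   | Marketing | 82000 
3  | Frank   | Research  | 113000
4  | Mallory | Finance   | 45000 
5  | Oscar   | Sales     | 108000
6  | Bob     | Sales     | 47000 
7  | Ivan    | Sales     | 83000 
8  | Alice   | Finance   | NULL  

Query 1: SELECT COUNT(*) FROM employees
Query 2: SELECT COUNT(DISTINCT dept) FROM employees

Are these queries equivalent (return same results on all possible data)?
No, not equivalent

Query 1 returns: [(8,)]
Query 2 returns: [(4,)]

Reason: COUNT(*) counts rows, COUNT(DISTINCT dept) counts unique depts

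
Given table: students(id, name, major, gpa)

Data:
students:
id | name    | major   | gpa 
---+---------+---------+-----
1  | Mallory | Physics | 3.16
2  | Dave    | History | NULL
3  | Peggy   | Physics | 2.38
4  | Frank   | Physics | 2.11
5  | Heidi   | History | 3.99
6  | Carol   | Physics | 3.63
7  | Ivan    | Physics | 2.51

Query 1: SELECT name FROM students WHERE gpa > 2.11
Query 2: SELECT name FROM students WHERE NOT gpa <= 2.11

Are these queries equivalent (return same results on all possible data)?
Yes, equivalent

Both queries return: [('Carol',), ('Heidi',), ('Ivan',), ('Mallory',), ('Peggy',)]

Reason: Both filter gpa > 2.11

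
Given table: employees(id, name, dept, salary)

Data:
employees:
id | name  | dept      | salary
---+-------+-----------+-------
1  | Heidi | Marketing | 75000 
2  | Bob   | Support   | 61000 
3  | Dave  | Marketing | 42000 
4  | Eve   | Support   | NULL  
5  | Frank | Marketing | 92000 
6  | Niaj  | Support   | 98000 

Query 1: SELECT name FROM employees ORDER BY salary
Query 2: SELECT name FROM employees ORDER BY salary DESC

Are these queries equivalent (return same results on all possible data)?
No, not equivalent

Query 1 returns: [('Eve',), ('Dave',), ('Bob',), ('Heidi',), ('Frank',), ('Niaj',)]
Query 2 returns: [('Niaj',), ('Frank',), ('Heidi',), ('Bob',), ('Dave',), ('Eve',)]

Reason: ASC vs DESC gives opposite ordering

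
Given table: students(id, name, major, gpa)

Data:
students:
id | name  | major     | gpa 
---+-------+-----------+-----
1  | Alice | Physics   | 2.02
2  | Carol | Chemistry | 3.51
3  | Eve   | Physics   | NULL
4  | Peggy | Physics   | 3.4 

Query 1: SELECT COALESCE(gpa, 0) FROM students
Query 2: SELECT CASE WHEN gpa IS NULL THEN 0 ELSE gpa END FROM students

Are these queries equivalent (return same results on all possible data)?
Yes, equivalent

Both queries return: [(0,), (2.02,), (3.4,), (3.51,)]

Reason: COALESCE vs CASE for NULL handling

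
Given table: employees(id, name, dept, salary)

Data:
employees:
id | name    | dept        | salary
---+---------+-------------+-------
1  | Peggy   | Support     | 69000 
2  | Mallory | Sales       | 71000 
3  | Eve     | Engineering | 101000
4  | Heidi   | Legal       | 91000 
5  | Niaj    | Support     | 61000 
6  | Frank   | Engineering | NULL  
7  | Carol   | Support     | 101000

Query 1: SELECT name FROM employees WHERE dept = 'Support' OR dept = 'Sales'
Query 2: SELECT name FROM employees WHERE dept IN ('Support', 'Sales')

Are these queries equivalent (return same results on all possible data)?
Yes, equivalent

Both queries return: [('Carol',), ('Mallory',), ('Niaj',), ('Peggy',)]

Reason: OR vs IN are equivalent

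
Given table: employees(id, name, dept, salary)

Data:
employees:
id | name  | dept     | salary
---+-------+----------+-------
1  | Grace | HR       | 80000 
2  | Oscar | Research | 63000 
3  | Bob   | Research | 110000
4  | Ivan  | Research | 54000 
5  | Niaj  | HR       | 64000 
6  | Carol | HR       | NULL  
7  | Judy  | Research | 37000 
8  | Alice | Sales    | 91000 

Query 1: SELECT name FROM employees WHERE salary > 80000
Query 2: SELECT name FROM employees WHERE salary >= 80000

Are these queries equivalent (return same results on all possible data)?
No, not equivalent

Query 1 returns: [('Bob',), ('Alice',)]
Query 2 returns: [('Grace',), ('Bob',), ('Alice',)]

Reason: > vs >= gives different results when salary = 80000 exists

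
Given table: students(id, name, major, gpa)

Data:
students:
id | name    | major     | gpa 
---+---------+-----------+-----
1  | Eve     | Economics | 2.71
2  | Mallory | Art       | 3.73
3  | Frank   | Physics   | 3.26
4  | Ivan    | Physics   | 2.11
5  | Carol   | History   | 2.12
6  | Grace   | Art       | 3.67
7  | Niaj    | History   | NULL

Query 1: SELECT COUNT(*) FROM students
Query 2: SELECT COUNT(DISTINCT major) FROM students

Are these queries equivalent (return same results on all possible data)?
No, not equivalent

Query 1 returns: [(7,)]
Query 2 returns: [(4,)]

Reason: COUNT(*) counts rows, COUNT(DISTINCT major) counts unique majors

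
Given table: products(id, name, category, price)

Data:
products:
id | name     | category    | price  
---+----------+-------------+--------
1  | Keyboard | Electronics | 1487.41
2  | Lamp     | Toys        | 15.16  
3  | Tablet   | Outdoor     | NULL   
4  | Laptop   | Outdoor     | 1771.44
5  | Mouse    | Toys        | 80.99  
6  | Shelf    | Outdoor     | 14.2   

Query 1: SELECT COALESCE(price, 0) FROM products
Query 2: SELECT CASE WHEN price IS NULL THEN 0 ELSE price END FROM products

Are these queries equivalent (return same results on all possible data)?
Yes, equivalent

Both queries return: [(0,), (14.2,), (15.16,), (80.99,), (1487.41,), (1771.44,)]

Reason: COALESCE vs CASE for NULL handling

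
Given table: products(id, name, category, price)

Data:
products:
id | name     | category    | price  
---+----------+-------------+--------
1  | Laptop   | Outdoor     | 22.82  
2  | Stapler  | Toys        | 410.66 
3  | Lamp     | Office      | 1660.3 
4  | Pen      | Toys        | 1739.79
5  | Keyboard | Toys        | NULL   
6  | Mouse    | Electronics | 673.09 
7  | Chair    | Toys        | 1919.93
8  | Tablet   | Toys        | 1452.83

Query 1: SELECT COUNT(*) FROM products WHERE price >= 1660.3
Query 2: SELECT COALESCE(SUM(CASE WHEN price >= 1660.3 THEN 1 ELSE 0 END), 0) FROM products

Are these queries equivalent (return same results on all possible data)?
Yes, equivalent

Both queries return: [(3,)]

Reason: COUNT with WHERE vs conditional SUM (COALESCE handles empty-table NULL)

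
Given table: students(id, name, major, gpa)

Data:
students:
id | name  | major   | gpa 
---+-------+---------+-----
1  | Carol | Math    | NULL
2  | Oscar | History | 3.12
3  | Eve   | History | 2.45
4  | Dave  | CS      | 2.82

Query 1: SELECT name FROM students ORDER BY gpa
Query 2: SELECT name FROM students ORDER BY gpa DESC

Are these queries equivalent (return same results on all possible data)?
No, not equivalent

Query 1 returns: [('Carol',), ('Eve',), ('Dave',), ('Oscar',)]
Query 2 returns: [('Oscar',), ('Dave',), ('Eve',), ('Carol',)]

Reason: ASC vs DESC gives opposite ordering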